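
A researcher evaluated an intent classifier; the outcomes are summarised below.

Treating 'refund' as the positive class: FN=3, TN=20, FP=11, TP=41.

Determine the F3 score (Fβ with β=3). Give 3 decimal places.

Fβ = (1+β²)·TP / ((1+β²)·TP + β²·FN + FP), with β²=9
= 10·41 / (10·41 + 9·3 + 11) = 0.915

0.915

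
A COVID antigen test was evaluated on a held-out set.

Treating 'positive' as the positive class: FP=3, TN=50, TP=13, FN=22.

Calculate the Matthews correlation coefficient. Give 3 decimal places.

MCC = (TP·TN − FP·FN) / √((TP+FP)(TP+FN)(TN+FP)(TN+FN))
Numerator = 13·50 − 3·22 = 584
Denominator = √(16·35·53·72) = √2136960 = 1461.8345
MCC = 584 / 1461.8345 = 0.399

0.399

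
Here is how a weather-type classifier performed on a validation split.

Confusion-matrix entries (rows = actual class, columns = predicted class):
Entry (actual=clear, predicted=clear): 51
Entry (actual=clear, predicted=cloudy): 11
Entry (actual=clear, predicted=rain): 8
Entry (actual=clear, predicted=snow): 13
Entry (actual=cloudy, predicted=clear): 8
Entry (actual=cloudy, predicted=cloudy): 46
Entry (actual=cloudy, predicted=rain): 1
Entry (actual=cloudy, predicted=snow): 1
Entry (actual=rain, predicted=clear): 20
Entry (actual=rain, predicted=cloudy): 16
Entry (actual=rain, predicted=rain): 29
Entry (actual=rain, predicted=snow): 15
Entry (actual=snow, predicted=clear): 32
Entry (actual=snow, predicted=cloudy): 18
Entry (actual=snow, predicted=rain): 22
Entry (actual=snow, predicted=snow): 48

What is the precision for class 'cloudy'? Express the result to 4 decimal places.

0.5055

Treat 'cloudy' as positive and all other classes as negative.
precision = TP/(TP+FP).
cloudy: TP=46, FP=11+16+18=45 → 46/91 = 0.50549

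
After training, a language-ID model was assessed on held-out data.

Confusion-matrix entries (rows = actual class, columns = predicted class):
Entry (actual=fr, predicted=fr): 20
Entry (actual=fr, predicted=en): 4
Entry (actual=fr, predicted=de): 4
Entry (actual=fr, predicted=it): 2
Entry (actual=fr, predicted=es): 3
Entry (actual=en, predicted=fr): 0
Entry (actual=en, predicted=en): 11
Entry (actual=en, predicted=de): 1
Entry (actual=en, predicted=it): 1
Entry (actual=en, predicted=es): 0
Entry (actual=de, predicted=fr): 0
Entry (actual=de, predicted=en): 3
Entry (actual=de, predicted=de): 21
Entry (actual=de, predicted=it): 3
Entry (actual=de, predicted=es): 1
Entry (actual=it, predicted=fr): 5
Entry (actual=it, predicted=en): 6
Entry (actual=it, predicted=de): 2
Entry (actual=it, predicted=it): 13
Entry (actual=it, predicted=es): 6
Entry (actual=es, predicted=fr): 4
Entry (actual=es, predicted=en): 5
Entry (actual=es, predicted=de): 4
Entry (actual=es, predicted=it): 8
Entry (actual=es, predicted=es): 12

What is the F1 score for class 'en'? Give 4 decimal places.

0.5238

Treat 'en' as positive and all other classes as negative.
F1 score = 2·TP/(2·TP+FP+FN).
en: TP=11, FP=4+3+6+5=18, FN=0+1+1+0=2 → 22/42 = 0.52381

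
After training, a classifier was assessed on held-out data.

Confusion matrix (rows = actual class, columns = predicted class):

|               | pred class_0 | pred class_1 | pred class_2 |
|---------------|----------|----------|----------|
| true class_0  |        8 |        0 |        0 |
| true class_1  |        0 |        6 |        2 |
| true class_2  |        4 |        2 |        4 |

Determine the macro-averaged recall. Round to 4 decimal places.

0.7167

Per-class recall (TP/(TP+FN)):
  class_0: TP=8, FN=0+0=0 → 8/8 = 1.00000
  class_1: TP=6, FN=0+2=2 → 6/8 = 0.75000
  class_2: TP=4, FN=4+2=6 → 4/10 = 0.40000
Macro-recall = mean = (1.00000 + 0.75000 + 0.40000) / 3 = 0.7167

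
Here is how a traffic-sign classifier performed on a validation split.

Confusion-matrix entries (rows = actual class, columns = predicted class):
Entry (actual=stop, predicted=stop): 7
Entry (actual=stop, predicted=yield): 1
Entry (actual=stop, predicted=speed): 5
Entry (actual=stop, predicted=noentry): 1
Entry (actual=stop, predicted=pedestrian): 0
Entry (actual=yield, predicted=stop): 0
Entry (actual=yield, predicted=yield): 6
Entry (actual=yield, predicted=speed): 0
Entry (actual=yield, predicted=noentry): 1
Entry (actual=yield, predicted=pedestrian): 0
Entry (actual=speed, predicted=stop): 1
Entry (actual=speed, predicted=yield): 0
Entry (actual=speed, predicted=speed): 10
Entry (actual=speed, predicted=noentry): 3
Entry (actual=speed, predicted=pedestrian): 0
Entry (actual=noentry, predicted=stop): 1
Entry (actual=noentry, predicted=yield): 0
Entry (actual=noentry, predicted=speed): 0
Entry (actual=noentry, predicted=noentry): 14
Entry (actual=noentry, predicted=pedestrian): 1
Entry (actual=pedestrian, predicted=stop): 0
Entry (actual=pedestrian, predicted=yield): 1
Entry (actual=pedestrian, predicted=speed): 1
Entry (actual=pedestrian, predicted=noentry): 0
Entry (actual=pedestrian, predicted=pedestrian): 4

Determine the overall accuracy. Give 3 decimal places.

0.719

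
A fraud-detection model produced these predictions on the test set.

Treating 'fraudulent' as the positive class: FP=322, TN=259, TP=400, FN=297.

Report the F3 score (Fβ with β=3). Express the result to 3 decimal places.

0.572

Fβ = (1+β²)·TP / ((1+β²)·TP + β²·FN + FP), with β²=9
= 10·400 / (10·400 + 9·297 + 322) = 0.572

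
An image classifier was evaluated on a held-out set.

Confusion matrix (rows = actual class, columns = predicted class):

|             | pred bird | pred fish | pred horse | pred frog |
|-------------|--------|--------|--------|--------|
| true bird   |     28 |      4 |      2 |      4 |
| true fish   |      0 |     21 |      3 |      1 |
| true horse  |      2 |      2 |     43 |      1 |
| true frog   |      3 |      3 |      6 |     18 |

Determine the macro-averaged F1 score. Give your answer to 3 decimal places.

Per-class F1 score (2·TP/(2·TP+FP+FN)):
  bird: TP=28, FP=0+2+3=5, FN=4+2+4=10 → 56/71 = 0.7887
  fish: TP=21, FP=4+2+3=9, FN=0+3+1=4 → 42/55 = 0.7636
  horse: TP=43, FP=2+3+6=11, FN=2+2+1=5 → 86/102 = 0.8431
  frog: TP=18, FP=4+1+1=6, FN=3+3+6=12 → 36/54 = 0.6667
Macro-F1 score = mean = (0.7887 + 0.7636 + 0.8431 + 0.6667) / 4 = 0.766

0.766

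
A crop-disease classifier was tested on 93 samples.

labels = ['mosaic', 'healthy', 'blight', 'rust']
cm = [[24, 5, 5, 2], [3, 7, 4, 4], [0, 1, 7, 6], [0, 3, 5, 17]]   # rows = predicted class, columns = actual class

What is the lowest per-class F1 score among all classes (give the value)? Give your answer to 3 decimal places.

Per-class F1 score (2·TP/(2·TP+FP+FN)):
  mosaic: TP=24, FP=5+5+2=12, FN=3+0+0=3 → 48/63 = 0.7619
  healthy: TP=7, FP=3+4+4=11, FN=5+1+3=9 → 14/34 = 0.4118
  blight: TP=7, FP=0+1+6=7, FN=5+4+5=14 → 14/35 = 0.4000
  rust: TP=17, FP=0+3+5=8, FN=2+4+6=12 → 34/54 = 0.6296
Lowest is class 'blight' with F1 score = 0.400.

0.400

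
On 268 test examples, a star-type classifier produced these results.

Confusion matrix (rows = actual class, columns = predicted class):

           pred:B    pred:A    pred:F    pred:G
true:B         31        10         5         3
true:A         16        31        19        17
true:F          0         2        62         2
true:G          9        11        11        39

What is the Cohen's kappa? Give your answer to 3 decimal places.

0.478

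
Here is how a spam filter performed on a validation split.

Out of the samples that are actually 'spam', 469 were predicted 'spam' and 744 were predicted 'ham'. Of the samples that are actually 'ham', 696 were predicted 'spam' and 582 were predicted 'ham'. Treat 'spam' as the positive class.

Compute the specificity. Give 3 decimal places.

0.455

Specificity = TN/(TN+FP) = 582/(582+696) = 0.455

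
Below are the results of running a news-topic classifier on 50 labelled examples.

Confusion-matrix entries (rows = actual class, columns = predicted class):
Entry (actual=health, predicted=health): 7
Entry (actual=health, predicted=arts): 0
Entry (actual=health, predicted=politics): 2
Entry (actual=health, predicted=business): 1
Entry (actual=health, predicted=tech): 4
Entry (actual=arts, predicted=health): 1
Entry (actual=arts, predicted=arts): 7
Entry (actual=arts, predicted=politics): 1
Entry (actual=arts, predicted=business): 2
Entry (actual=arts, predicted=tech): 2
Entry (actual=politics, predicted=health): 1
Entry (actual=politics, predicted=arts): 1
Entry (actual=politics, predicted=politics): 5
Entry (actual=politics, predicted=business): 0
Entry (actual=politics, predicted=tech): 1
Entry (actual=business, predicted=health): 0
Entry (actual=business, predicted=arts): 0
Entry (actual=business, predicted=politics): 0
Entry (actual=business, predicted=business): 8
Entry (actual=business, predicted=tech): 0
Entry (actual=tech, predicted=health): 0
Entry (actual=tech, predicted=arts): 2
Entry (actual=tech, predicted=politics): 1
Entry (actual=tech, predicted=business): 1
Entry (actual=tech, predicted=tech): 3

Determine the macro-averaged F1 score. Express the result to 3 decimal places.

0.592

Per-class F1 score (2·TP/(2·TP+FP+FN)):
  health: TP=7, FP=1+1+0+0=2, FN=0+2+1+4=7 → 14/23 = 0.6087
  arts: TP=7, FP=0+1+0+2=3, FN=1+1+2+2=6 → 14/23 = 0.6087
  politics: TP=5, FP=2+1+0+1=4, FN=1+1+0+1=3 → 10/17 = 0.5882
  business: TP=8, FP=1+2+0+1=4, FN=0+0+0+0=0 → 16/20 = 0.8000
  tech: TP=3, FP=4+2+1+0=7, FN=0+2+1+1=4 → 6/17 = 0.3529
Macro-F1 score = mean = (0.6087 + 0.6087 + 0.5882 + 0.8000 + 0.3529) / 5 = 0.592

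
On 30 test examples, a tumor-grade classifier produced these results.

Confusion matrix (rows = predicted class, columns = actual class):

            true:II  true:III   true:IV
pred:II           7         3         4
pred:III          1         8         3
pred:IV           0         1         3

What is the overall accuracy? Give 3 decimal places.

0.600

Accuracy = trace / total = (7+8+3=18) / 30 = 18/30 = 0.600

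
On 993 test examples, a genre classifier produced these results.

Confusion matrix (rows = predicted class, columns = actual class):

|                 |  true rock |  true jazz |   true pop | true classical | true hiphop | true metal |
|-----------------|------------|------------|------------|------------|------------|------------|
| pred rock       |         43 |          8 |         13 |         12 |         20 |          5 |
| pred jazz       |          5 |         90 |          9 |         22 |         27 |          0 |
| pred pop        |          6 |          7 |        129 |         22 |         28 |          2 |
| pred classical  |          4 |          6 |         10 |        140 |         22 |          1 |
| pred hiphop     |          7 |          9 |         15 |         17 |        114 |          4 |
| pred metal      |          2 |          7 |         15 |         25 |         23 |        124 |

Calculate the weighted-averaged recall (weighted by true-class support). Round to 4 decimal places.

0.6445

Per-class recall (TP/(TP+FN)):
  rock: TP=43, FN=5+6+4+7+2=24 → 43/67 = 0.64179
  jazz: TP=90, FN=8+7+6+9+7=37 → 90/127 = 0.70866
  pop: TP=129, FN=13+9+10+15+15=62 → 129/191 = 0.67539
  classical: TP=140, FN=12+22+22+17+25=98 → 140/238 = 0.58824
  hiphop: TP=114, FN=20+27+28+22+23=120 → 114/234 = 0.48718
  metal: TP=124, FN=5+0+2+1+4=12 → 124/136 = 0.91176
Weighted-recall = Σ (supportᵢ/N)·recallᵢ with N=993: (67/993)·0.64179 + (127/993)·0.70866 + (191/993)·0.67539 + (238/993)·0.58824 + (234/993)·0.48718 + (136/993)·0.91176 = 0.6445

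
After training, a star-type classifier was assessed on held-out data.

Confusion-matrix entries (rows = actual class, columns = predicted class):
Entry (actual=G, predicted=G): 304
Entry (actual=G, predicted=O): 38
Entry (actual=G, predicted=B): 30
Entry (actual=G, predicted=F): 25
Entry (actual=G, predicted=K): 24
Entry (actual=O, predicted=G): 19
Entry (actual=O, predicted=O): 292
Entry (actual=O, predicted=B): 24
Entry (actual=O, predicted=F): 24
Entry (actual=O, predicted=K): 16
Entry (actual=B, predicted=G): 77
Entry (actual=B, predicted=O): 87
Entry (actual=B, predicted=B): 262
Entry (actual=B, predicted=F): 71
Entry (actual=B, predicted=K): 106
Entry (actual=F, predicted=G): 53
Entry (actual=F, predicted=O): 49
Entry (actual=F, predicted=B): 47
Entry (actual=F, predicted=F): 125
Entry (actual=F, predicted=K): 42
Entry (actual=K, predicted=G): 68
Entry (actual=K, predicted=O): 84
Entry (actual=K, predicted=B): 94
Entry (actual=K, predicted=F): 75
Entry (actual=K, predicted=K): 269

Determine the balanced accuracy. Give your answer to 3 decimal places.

Balanced accuracy = mean of per-class recall.
  G: recall = 304/421 = 0.7221
  O: recall = 292/375 = 0.7787
  B: recall = 262/603 = 0.4345
  F: recall = 125/316 = 0.3956
  K: recall = 269/590 = 0.4559
Mean = (0.7221 + 0.7787 + 0.4345 + 0.3956 + 0.4559) / 5 = 0.557

0.557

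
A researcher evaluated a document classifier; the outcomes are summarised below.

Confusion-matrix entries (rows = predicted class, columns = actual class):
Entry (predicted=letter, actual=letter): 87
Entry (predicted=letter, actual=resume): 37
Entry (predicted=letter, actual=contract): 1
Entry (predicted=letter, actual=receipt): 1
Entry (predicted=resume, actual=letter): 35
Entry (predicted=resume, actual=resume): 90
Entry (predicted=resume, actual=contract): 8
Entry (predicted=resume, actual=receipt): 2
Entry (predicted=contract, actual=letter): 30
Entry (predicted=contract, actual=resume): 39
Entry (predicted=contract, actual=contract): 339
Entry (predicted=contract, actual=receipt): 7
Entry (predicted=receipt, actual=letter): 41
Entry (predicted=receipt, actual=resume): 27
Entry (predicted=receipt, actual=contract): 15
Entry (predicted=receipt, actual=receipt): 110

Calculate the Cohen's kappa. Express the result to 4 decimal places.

Observed agreement pₒ = trace/N = 626/869 = 0.72037
Expected agreement pₑ = Σ (rowᵢ·colᵢ)/N² = (193·126 + 193·135 + 363·415 + 120·193)/869² = 0.29686
κ = (pₒ − pₑ)/(1 − pₑ) = (0.72037 − 0.29686)/(1 − 0.29686) = 0.6023

0.6023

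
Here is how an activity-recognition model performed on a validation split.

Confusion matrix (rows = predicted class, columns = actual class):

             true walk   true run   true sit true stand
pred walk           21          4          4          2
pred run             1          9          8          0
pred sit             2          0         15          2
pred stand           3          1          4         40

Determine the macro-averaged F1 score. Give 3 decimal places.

0.689

Per-class F1 score (2·TP/(2·TP+FP+FN)):
  walk: TP=21, FP=4+4+2=10, FN=1+2+3=6 → 42/58 = 0.7241
  run: TP=9, FP=1+8+0=9, FN=4+0+1=5 → 18/32 = 0.5625
  sit: TP=15, FP=2+0+2=4, FN=4+8+4=16 → 30/50 = 0.6000
  stand: TP=40, FP=3+1+4=8, FN=2+0+2=4 → 80/92 = 0.8696
Macro-F1 score = mean = (0.7241 + 0.5625 + 0.6000 + 0.8696) / 4 = 0.689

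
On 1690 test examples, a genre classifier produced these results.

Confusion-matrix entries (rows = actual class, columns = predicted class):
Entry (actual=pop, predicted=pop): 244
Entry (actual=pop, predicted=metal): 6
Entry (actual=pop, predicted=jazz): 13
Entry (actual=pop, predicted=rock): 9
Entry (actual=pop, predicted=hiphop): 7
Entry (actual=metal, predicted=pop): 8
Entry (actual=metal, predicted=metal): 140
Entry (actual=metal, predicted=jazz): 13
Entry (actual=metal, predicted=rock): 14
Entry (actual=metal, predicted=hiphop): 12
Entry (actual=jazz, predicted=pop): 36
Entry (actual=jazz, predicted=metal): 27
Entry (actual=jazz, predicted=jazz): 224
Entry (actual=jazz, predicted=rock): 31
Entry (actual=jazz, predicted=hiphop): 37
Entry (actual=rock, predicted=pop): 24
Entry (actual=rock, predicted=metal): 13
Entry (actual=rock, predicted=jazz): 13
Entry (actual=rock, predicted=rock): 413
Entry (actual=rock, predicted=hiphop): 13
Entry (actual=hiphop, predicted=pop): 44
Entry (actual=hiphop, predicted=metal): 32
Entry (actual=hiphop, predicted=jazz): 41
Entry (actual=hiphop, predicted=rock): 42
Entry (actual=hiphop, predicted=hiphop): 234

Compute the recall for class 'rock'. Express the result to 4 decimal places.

0.8676

Treat 'rock' as positive and all other classes as negative.
recall = TP/(TP+FN).
rock: TP=413, FN=24+13+13+13=63 → 413/476 = 0.86765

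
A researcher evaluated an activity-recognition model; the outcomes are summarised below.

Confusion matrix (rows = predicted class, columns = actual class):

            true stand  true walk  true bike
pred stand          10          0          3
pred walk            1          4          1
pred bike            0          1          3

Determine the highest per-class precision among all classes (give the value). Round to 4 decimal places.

Per-class precision (TP/(TP+FP)):
  stand: TP=10, FP=0+3=3 → 10/13 = 0.76923
  walk: TP=4, FP=1+1=2 → 4/6 = 0.66667
  bike: TP=3, FP=0+1=1 → 3/4 = 0.75000
Highest is class 'stand' with precision = 0.7692.

0.7692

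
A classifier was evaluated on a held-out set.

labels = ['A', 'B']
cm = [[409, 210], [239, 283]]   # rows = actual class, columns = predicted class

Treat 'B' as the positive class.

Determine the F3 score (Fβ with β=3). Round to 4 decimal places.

0.5452

Fβ = (1+β²)·TP / ((1+β²)·TP + β²·FN + FP), with β²=9
= 10·283 / (10·283 + 9·239 + 210) = 0.5452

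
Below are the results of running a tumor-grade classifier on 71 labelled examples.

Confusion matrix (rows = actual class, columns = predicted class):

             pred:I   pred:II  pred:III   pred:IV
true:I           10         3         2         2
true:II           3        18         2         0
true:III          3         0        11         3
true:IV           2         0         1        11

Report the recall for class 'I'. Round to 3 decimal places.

One-vs-rest for 'I': TP = diagonal; FP = other classes predicted 'I'; FN = 'I' predicted as other.
recall = TP/(TP+FN).
I: TP=10, FN=3+2+2=7 → 10/17 = 0.5882

0.588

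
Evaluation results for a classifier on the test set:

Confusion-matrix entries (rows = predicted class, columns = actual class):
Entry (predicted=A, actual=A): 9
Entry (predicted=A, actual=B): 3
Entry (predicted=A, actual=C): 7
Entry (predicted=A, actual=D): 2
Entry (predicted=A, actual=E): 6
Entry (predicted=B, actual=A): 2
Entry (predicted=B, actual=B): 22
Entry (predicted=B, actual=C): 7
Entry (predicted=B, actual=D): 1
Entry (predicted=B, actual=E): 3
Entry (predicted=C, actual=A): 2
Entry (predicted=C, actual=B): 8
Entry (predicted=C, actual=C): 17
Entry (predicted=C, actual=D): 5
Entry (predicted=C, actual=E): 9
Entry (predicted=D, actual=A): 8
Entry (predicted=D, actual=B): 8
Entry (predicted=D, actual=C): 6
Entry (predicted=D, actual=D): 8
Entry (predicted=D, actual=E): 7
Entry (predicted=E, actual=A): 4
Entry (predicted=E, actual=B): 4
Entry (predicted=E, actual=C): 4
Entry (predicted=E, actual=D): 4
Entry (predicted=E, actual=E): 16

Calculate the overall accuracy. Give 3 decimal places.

Accuracy = trace / total = (9+22+17+8+16=72) / 172 = 72/172 = 0.419

0.419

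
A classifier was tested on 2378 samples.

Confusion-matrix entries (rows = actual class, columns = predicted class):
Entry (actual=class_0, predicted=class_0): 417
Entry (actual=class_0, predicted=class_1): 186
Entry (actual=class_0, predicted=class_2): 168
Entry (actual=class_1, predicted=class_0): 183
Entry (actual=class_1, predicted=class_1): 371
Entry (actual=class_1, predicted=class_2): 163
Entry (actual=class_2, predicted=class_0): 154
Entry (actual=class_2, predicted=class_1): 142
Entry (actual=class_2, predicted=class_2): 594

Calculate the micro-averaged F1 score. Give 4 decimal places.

Micro-averaging pools counts across classes: ΣTP=1382, ΣFP=996, ΣFN=996.
Micro-F1 score = 2·TP/(2·TP+FP+FN) on pooled counts = 0.5812 (equals overall accuracy in single-label multiclass).

0.5812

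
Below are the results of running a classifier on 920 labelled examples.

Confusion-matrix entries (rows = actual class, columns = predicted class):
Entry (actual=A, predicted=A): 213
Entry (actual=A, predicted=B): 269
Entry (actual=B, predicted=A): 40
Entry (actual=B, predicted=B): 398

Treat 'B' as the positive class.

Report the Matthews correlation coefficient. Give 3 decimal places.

0.392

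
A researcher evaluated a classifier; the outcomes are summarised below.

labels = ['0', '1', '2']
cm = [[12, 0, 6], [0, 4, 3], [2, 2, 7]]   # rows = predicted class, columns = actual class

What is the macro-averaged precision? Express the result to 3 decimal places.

0.625

Per-class precision (TP/(TP+FP)):
  0: TP=12, FP=0+6=6 → 12/18 = 0.6667
  1: TP=4, FP=0+3=3 → 4/7 = 0.5714
  2: TP=7, FP=2+2=4 → 7/11 = 0.6364
Macro-precision = mean = (0.6667 + 0.5714 + 0.6364) / 3 = 0.625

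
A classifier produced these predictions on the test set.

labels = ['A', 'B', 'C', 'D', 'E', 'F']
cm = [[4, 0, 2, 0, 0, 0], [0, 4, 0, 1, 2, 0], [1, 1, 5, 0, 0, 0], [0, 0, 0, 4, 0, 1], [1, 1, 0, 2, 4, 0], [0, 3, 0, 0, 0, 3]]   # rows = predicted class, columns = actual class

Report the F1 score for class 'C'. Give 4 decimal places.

0.7143

F1 score = 2·TP/(2·TP+FP+FN).
C: TP=5, FP=1+1+0+0+0=2, FN=2+0+0+0+0=2 → 10/14 = 0.71429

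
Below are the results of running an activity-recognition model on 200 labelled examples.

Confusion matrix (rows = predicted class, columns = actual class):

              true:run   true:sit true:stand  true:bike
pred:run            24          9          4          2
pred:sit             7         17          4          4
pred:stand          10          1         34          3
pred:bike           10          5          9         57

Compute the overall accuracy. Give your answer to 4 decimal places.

0.6600

Accuracy = trace / total = (24+17+34+57=132) / 200 = 132/200 = 0.6600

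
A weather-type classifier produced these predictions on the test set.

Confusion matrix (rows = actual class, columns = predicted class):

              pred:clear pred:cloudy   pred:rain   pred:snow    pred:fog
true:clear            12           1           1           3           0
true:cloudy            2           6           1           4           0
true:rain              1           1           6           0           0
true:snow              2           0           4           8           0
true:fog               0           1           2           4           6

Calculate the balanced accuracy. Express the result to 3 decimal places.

0.590

Balanced accuracy = mean of per-class recall.
  clear: recall = 12/17 = 0.7059
  cloudy: recall = 6/13 = 0.4615
  rain: recall = 6/8 = 0.7500
  snow: recall = 8/14 = 0.5714
  fog: recall = 6/13 = 0.4615
Mean = (0.7059 + 0.4615 + 0.7500 + 0.5714 + 0.4615) / 5 = 0.590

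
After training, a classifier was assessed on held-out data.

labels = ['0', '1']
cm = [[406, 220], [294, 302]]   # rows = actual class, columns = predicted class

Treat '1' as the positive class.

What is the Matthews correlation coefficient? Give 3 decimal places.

MCC = (TP·TN − FP·FN) / √((TP+FP)(TP+FN)(TN+FP)(TN+FN))
Numerator = 302·406 − 220·294 = 57932
Denominator = √(522·596·626·700) = √136329278400 = 369227.9491
MCC = 57932 / 369227.9491 = 0.157

0.157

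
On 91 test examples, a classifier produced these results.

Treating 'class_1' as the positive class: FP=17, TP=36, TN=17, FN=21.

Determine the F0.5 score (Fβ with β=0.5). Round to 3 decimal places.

0.669

Fβ = (1+β²)·TP / ((1+β²)·TP + β²·FN + FP), with β²=1/4
= 1.25·36 / (1.25·36 + 0.25·21 + 17) = 0.669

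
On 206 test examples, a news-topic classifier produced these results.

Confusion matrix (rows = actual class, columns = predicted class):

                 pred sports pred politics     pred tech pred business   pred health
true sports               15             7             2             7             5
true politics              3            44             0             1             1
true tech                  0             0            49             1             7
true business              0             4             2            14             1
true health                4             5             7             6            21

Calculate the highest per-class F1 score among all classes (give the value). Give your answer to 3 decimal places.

Per-class F1 score (2·TP/(2·TP+FP+FN)):
  sports: TP=15, FP=3+0+0+4=7, FN=7+2+7+5=21 → 30/58 = 0.5172
  politics: TP=44, FP=7+0+4+5=16, FN=3+0+1+1=5 → 88/109 = 0.8073
  tech: TP=49, FP=2+0+2+7=11, FN=0+0+1+7=8 → 98/117 = 0.8376
  business: TP=14, FP=7+1+1+6=15, FN=0+4+2+1=7 → 28/50 = 0.5600
  health: TP=21, FP=5+1+7+1=14, FN=4+5+7+6=22 → 42/78 = 0.5385
Highest is class 'tech' with F1 score = 0.838.

0.838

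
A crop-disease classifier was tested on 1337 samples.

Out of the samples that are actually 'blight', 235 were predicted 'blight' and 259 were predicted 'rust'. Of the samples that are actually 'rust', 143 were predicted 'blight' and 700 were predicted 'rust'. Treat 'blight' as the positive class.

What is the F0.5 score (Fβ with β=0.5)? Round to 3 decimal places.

0.586

Fβ = (1+β²)·TP / ((1+β²)·TP + β²·FN + FP), with β²=1/4
= 1.25·235 / (1.25·235 + 0.25·259 + 143) = 0.586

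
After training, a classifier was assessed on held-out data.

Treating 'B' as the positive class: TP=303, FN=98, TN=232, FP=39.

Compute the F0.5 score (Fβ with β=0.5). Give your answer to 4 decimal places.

Fβ = (1+β²)·TP / ((1+β²)·TP + β²·FN + FP), with β²=1/4
= 1.25·303 / (1.25·303 + 0.25·98 + 39) = 0.8564

0.8564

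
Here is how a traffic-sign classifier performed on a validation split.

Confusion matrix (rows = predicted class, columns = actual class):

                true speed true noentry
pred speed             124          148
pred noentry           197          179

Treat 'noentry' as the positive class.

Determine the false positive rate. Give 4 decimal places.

FPR = FP/(FP+TN) = 197/(197+124) = 0.6137

0.6137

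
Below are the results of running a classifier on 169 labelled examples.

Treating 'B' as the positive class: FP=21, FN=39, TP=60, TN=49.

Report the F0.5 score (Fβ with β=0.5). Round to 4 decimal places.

Fβ = (1+β²)·TP / ((1+β²)·TP + β²·FN + FP), with β²=1/4
= 1.25·60 / (1.25·60 + 0.25·39 + 21) = 0.7092

0.7092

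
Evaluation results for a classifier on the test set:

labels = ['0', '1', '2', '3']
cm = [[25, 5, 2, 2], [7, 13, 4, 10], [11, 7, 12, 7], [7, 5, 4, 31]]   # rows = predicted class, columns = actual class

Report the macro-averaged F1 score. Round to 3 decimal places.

0.512

Per-class F1 score (2·TP/(2·TP+FP+FN)):
  0: TP=25, FP=5+2+2=9, FN=7+11+7=25 → 50/84 = 0.5952
  1: TP=13, FP=7+4+10=21, FN=5+7+5=17 → 26/64 = 0.4063
  2: TP=12, FP=11+7+7=25, FN=2+4+4=10 → 24/59 = 0.4068
  3: TP=31, FP=7+5+4=16, FN=2+10+7=19 → 62/97 = 0.6392
Macro-F1 score = mean = (0.5952 + 0.4063 + 0.4068 + 0.6392) / 4 = 0.512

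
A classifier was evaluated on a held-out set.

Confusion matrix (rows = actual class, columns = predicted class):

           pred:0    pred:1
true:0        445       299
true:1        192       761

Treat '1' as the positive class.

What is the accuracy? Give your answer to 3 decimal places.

0.711

Accuracy = (TP+TN)/N = (761+445)/1697 = 0.711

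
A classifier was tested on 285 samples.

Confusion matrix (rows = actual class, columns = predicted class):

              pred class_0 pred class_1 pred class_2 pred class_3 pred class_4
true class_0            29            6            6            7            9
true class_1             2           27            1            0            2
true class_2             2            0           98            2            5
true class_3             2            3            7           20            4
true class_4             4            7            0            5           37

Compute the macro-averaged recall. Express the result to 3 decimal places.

Per-class recall (TP/(TP+FN)):
  class_0: TP=29, FN=6+6+7+9=28 → 29/57 = 0.5088
  class_1: TP=27, FN=2+1+0+2=5 → 27/32 = 0.8438
  class_2: TP=98, FN=2+0+2+5=9 → 98/107 = 0.9159
  class_3: TP=20, FN=2+3+7+4=16 → 20/36 = 0.5556
  class_4: TP=37, FN=4+7+0+5=16 → 37/53 = 0.6981
Macro-recall = mean = (0.5088 + 0.8438 + 0.9159 + 0.5556 + 0.6981) / 5 = 0.704

0.704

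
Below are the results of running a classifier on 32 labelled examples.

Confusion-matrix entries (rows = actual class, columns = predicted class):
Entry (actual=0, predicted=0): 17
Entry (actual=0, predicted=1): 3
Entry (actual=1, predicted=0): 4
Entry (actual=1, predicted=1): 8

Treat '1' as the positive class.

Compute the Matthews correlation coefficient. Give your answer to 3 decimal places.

0.527

MCC = (TP·TN − FP·FN) / √((TP+FP)(TP+FN)(TN+FP)(TN+FN))
Numerator = 8·17 − 3·4 = 124
Denominator = √(11·12·20·21) = √55440 = 235.4570
MCC = 124 / 235.4570 = 0.527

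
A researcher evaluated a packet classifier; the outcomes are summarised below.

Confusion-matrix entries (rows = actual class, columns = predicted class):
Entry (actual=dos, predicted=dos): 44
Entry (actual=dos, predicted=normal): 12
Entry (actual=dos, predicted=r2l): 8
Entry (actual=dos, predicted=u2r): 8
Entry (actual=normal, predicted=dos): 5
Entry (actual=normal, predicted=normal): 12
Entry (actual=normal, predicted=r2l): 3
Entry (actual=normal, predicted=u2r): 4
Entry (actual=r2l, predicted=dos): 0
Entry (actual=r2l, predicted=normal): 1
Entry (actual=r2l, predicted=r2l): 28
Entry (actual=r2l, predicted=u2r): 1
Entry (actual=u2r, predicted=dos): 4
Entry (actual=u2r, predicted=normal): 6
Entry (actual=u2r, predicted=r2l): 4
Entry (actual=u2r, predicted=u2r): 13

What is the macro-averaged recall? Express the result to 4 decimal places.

0.6315

Per-class recall (TP/(TP+FN)):
  dos: TP=44, FN=12+8+8=28 → 44/72 = 0.61111
  normal: TP=12, FN=5+3+4=12 → 12/24 = 0.50000
  r2l: TP=28, FN=0+1+1=2 → 28/30 = 0.93333
  u2r: TP=13, FN=4+6+4=14 → 13/27 = 0.48148
Macro-recall = mean = (0.61111 + 0.50000 + 0.93333 + 0.48148) / 4 = 0.6315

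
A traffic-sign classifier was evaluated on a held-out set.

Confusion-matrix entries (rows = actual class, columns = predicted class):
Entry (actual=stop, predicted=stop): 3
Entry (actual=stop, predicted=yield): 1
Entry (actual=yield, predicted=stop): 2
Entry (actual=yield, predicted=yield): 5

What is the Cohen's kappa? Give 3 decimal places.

0.441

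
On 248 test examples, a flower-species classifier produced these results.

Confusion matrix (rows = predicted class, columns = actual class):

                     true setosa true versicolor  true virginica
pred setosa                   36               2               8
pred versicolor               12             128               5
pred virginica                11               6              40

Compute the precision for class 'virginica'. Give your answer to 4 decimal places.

0.7018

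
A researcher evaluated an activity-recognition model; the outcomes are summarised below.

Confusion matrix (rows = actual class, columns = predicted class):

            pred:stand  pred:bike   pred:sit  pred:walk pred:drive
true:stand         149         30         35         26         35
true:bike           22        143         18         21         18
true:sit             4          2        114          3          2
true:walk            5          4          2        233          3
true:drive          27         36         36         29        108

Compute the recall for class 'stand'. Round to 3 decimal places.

0.542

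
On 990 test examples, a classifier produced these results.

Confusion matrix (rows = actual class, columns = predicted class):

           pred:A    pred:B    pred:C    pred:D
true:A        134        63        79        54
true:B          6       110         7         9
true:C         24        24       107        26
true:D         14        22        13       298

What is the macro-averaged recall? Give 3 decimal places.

0.672

Per-class recall (TP/(TP+FN)):
  A: TP=134, FN=63+79+54=196 → 134/330 = 0.4061
  B: TP=110, FN=6+7+9=22 → 110/132 = 0.8333
  C: TP=107, FN=24+24+26=74 → 107/181 = 0.5912
  D: TP=298, FN=14+22+13=49 → 298/347 = 0.8588
Macro-recall = mean = (0.4061 + 0.8333 + 0.5912 + 0.8588) / 4 = 0.672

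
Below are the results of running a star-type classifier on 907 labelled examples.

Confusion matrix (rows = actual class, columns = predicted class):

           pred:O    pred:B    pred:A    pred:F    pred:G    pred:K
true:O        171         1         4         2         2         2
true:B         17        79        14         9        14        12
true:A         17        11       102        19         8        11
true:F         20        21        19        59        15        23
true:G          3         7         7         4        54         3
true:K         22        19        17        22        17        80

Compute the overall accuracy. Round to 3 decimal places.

0.601

Accuracy = trace / total = (171+79+102+59+54+80=545) / 907 = 545/907 = 0.601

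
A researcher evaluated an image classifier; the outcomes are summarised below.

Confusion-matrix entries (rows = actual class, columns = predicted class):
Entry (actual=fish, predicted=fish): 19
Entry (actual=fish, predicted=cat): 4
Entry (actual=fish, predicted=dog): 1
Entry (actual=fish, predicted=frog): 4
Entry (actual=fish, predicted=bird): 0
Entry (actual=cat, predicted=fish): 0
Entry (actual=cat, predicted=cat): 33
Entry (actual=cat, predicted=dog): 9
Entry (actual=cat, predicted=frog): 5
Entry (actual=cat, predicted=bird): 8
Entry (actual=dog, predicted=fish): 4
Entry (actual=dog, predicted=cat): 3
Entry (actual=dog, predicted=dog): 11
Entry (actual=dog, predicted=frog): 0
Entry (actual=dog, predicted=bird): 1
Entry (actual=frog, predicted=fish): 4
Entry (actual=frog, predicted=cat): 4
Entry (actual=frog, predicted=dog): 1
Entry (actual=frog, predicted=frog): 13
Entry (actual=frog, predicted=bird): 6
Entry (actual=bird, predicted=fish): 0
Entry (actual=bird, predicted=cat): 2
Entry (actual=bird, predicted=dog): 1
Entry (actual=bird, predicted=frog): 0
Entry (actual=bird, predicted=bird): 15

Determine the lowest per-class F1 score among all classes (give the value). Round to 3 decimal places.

0.520

Per-class F1 score (2·TP/(2·TP+FP+FN)):
  fish: TP=19, FP=0+4+4+0=8, FN=4+1+4+0=9 → 38/55 = 0.6909
  cat: TP=33, FP=4+3+4+2=13, FN=0+9+5+8=22 → 66/101 = 0.6535
  dog: TP=11, FP=1+9+1+1=12, FN=4+3+0+1=8 → 22/42 = 0.5238
  frog: TP=13, FP=4+5+0+0=9, FN=4+4+1+6=15 → 26/50 = 0.5200
  bird: TP=15, FP=0+8+1+6=15, FN=0+2+1+0=3 → 30/48 = 0.6250
Lowest is class 'frog' with F1 score = 0.520.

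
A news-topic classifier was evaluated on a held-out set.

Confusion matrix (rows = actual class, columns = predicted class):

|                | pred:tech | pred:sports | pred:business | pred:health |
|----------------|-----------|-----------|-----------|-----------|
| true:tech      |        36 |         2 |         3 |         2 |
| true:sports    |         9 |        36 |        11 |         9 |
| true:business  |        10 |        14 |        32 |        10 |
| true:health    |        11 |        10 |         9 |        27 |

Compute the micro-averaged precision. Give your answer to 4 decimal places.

0.5671

Micro-averaging pools counts across classes: ΣTP=131, ΣFP=100, ΣFN=100.
Micro-precision = TP/(TP+FP) on pooled counts = 0.5671 (equals overall accuracy in single-label multiclass).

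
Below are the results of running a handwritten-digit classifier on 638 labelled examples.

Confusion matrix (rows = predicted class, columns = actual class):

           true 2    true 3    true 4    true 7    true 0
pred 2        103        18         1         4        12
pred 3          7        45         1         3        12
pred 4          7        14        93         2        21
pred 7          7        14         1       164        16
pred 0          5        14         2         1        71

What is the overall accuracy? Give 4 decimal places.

Accuracy = trace / total = (103+45+93+164+71=476) / 638 = 476/638 = 0.7461

0.7461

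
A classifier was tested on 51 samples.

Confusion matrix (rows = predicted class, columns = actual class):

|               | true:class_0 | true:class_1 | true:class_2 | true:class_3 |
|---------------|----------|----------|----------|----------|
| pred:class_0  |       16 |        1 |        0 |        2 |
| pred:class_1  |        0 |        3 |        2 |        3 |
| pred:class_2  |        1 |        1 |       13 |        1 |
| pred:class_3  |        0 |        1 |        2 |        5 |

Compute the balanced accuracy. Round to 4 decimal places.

0.6651

Balanced accuracy = mean of per-class recall.
  class_0: recall = 16/17 = 0.94118
  class_1: recall = 3/6 = 0.50000
  class_2: recall = 13/17 = 0.76471
  class_3: recall = 5/11 = 0.45455
Mean = (0.94118 + 0.50000 + 0.76471 + 0.45455) / 4 = 0.6651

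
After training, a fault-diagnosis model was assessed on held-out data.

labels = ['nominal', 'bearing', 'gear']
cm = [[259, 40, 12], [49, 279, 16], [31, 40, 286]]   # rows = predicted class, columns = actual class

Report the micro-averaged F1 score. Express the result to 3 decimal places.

Micro-averaging pools counts across classes: ΣTP=824, ΣFP=188, ΣFN=188.
Micro-F1 score = 2·TP/(2·TP+FP+FN) on pooled counts = 0.814 (equals overall accuracy in single-label multiclass).

0.814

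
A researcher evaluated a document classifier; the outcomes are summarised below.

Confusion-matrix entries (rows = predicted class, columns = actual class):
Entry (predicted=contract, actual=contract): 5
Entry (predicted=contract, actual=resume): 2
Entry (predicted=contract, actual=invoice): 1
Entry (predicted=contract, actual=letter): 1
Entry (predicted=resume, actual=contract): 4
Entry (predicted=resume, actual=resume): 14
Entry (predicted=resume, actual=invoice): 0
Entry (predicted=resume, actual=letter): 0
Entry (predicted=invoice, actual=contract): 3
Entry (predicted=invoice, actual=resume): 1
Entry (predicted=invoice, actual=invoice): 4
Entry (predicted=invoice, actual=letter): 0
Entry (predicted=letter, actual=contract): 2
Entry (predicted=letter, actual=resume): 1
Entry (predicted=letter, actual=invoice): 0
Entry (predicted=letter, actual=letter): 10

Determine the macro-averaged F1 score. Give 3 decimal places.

0.665

Per-class F1 score (2·TP/(2·TP+FP+FN)):
  contract: TP=5, FP=2+1+1=4, FN=4+3+2=9 → 10/23 = 0.4348
  resume: TP=14, FP=4+0+0=4, FN=2+1+1=4 → 28/36 = 0.7778
  invoice: TP=4, FP=3+1+0=4, FN=1+0+0=1 → 8/13 = 0.6154
  letter: TP=10, FP=2+1+0=3, FN=1+0+0=1 → 20/24 = 0.8333
Macro-F1 score = mean = (0.4348 + 0.7778 + 0.6154 + 0.8333) / 4 = 0.665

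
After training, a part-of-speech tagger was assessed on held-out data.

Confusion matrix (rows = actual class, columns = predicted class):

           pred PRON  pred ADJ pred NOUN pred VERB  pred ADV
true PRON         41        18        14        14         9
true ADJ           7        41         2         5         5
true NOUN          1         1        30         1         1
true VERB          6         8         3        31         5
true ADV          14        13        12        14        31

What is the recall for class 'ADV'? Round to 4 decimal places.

0.3690

Treat 'ADV' as positive and all other classes as negative.
recall = TP/(TP+FN).
ADV: TP=31, FN=14+13+12+14=53 → 31/84 = 0.36905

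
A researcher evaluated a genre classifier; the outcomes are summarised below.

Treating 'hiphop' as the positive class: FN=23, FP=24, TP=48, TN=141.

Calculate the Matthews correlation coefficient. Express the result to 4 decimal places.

0.5285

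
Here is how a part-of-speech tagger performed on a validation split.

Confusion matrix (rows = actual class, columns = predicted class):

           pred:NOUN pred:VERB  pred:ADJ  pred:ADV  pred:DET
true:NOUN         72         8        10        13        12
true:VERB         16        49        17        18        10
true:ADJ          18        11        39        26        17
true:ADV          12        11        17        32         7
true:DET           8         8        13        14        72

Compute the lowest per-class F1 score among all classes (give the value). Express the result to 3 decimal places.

0.352

Per-class F1 score (2·TP/(2·TP+FP+FN)):
  NOUN: TP=72, FP=16+18+12+8=54, FN=8+10+13+12=43 → 144/241 = 0.5975
  VERB: TP=49, FP=8+11+11+8=38, FN=16+17+18+10=61 → 98/197 = 0.4975
  ADJ: TP=39, FP=10+17+17+13=57, FN=18+11+26+17=72 → 78/207 = 0.3768
  ADV: TP=32, FP=13+18+26+14=71, FN=12+11+17+7=47 → 64/182 = 0.3516
  DET: TP=72, FP=12+10+17+7=46, FN=8+8+13+14=43 → 144/233 = 0.6180
Lowest is class 'ADV' with F1 score = 0.352.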